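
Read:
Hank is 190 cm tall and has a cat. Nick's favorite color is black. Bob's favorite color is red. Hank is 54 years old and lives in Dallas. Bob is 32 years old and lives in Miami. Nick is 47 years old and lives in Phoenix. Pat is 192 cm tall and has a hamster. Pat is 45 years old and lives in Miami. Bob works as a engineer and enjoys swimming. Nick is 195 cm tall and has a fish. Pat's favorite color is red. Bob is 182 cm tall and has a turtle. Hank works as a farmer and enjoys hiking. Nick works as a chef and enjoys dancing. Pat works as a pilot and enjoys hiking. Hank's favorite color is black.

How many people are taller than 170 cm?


Taller than 170: 4

4


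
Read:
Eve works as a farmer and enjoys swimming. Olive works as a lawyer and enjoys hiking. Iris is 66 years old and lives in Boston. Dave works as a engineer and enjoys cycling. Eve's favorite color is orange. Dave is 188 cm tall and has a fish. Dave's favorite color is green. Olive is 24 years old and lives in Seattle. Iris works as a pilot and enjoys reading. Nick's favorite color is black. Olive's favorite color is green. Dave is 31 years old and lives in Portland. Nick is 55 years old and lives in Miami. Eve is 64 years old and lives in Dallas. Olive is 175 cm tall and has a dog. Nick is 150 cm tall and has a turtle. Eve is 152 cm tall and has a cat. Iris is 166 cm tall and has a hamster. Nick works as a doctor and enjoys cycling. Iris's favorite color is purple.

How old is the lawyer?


The lawyer is Olive, age 24

24


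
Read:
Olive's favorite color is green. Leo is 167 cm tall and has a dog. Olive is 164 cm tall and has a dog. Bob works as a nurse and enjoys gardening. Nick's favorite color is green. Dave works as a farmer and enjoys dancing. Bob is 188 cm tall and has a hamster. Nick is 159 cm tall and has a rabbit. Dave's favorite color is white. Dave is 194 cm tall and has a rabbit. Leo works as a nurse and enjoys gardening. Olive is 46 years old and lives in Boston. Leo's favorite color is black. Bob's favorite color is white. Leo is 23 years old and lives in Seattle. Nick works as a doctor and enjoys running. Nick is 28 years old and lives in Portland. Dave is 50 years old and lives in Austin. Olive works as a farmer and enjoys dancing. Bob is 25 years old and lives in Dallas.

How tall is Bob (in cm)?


Bob is 188 cm tall

188


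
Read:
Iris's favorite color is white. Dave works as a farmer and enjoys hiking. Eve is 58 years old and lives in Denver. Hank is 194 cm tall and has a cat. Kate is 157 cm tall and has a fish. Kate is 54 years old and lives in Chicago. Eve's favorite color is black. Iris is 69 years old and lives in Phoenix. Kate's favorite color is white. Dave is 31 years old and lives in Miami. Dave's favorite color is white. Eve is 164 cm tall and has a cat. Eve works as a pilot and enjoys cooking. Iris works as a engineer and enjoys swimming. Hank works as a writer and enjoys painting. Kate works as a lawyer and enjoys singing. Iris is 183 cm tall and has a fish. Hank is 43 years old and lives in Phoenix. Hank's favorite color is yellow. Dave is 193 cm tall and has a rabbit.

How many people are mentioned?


People: Hank, Kate, Iris, Dave, Eve. Count = 5

5


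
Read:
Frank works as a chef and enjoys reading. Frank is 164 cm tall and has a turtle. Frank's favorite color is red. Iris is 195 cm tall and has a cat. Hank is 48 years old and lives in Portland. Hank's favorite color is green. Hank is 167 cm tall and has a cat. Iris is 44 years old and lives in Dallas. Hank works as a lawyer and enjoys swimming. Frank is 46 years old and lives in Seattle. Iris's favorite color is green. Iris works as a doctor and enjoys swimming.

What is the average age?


Sum=138, n=3, avg=46

46


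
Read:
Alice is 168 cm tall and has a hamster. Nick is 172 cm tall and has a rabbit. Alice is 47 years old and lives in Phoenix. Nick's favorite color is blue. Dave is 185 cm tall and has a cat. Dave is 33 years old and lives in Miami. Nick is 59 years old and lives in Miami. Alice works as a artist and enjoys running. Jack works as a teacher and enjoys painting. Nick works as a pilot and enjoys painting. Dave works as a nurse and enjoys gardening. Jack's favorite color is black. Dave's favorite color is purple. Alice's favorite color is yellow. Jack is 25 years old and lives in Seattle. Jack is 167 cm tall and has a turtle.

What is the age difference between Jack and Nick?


|25 - 59| = 34

34


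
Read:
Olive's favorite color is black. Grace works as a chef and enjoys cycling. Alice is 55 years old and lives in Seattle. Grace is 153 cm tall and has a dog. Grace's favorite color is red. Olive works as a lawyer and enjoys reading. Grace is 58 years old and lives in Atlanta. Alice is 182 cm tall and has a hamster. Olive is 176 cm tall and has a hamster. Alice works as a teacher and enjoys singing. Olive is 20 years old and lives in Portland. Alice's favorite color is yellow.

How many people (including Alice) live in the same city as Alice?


Alice lives in Seattle. Count = 1

1


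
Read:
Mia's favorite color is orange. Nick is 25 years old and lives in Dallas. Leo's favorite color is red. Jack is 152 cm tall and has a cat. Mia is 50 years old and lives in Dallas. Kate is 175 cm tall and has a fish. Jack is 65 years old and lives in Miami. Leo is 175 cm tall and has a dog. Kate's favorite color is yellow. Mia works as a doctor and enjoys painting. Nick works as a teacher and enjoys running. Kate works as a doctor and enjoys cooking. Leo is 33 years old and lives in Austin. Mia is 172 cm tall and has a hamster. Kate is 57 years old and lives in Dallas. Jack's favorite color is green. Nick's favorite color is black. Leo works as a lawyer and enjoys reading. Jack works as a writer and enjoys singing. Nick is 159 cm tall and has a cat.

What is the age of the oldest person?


Oldest: Jack at 65

65


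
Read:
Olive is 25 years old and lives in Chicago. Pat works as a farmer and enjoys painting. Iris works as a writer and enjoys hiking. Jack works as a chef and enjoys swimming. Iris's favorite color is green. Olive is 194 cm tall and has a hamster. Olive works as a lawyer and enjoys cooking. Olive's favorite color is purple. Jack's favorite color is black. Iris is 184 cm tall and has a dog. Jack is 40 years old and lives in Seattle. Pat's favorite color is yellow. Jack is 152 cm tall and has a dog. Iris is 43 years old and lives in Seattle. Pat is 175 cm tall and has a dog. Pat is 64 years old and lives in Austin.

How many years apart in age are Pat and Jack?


64 vs 40, diff = 24

24


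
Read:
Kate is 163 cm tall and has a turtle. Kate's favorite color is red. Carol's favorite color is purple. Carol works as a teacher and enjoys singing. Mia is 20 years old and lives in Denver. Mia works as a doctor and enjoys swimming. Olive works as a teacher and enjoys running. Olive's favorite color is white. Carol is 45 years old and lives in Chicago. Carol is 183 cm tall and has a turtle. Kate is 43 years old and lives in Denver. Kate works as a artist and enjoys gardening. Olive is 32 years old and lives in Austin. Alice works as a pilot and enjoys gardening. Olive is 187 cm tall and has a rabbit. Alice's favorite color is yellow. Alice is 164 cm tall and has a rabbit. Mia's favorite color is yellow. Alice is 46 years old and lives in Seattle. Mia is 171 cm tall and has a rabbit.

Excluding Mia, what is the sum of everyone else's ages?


Sum (excluding Mia): 166

166


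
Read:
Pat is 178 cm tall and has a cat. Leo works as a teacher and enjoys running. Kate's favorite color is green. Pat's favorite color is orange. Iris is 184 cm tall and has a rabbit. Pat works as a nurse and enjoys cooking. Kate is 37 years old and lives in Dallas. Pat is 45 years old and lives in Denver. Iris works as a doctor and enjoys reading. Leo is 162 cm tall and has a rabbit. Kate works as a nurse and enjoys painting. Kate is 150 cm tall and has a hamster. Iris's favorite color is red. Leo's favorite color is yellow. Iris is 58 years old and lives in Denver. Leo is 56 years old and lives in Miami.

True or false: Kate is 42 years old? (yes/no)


Kate is actually 37. no

no


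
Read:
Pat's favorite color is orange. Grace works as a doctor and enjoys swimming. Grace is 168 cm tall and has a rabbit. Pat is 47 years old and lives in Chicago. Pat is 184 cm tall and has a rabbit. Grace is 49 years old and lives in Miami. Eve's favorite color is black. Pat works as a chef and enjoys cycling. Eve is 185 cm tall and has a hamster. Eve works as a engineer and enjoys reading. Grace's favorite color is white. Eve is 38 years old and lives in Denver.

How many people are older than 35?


Filter: 3

3


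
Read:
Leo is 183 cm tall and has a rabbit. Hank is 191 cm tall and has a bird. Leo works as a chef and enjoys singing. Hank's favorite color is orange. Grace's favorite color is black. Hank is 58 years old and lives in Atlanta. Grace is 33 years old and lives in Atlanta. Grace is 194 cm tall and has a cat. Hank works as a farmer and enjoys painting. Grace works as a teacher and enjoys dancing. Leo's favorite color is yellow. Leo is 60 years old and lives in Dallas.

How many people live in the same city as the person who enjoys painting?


Person with hobby painting is Hank, city Atlanta. Count = 2

2


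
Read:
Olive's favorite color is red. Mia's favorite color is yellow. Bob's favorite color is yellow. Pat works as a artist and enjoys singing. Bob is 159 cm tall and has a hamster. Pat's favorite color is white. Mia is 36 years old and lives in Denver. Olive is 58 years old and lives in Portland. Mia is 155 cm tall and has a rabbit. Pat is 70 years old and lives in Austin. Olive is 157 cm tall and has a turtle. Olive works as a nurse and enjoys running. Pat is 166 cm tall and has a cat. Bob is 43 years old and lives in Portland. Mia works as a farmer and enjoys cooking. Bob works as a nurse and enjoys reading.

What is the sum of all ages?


70+43+36+58 = 207

207


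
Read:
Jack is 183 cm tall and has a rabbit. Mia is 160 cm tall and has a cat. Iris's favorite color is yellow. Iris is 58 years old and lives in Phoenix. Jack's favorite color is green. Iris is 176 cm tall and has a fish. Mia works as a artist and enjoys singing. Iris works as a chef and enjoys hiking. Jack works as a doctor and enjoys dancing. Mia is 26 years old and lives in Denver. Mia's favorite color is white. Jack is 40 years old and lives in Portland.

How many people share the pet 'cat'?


Count: 1

1


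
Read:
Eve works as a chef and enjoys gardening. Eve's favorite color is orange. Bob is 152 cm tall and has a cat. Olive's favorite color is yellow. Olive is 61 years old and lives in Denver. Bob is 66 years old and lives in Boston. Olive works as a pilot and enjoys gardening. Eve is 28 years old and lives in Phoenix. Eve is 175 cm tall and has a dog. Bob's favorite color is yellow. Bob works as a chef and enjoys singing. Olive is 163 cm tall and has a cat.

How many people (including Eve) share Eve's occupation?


Eve is a chef. Count = 2

2


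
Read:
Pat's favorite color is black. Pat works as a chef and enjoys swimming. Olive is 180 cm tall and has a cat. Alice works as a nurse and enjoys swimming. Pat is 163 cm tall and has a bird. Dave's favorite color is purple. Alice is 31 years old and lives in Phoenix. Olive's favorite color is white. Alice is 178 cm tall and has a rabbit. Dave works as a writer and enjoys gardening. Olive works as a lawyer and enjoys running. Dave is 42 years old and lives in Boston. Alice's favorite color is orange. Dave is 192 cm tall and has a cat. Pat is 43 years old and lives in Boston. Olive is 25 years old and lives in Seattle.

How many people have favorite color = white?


Count: 1

1


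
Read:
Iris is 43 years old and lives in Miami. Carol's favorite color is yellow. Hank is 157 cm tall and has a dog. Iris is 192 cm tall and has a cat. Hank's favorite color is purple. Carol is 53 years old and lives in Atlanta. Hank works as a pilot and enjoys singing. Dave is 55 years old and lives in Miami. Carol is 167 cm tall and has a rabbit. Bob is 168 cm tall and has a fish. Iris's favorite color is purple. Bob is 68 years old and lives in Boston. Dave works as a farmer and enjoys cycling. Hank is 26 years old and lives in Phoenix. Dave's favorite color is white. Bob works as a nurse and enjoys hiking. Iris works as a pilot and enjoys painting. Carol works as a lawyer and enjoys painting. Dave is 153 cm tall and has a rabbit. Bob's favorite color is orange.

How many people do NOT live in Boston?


Not in Boston: 4

4


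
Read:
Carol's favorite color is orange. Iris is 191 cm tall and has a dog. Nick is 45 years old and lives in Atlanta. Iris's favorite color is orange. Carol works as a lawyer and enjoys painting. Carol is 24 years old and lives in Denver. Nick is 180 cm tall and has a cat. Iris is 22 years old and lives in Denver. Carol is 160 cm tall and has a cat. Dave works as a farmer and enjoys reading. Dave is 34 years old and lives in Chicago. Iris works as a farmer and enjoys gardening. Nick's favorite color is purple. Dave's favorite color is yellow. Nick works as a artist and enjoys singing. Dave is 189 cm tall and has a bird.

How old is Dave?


Dave is 34 years old

34


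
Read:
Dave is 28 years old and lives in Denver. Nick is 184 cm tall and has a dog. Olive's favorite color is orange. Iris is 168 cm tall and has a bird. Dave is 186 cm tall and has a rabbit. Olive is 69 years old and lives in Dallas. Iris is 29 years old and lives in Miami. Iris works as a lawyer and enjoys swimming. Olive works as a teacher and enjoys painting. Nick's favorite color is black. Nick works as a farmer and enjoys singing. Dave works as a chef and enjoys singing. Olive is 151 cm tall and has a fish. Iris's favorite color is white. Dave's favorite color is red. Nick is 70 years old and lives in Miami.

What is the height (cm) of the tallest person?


Tallest: Dave at 186 cm

186


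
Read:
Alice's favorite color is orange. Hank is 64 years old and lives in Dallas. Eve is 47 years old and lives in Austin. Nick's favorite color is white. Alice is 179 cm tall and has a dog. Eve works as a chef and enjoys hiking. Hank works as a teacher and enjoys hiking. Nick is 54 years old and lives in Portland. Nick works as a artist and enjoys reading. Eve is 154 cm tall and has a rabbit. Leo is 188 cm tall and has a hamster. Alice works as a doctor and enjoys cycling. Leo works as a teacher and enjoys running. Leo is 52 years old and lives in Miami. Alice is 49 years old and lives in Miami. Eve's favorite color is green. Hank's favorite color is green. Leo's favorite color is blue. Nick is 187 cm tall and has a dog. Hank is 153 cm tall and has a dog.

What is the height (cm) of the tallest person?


Tallest: Leo at 188 cm

188


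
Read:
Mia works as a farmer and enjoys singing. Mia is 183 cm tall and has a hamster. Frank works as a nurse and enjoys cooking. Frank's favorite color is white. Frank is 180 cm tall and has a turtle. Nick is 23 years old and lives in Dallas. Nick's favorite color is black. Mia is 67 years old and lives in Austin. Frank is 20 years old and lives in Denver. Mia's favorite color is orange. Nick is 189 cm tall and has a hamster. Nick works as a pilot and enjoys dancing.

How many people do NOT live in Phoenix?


Not in Phoenix: 3

3


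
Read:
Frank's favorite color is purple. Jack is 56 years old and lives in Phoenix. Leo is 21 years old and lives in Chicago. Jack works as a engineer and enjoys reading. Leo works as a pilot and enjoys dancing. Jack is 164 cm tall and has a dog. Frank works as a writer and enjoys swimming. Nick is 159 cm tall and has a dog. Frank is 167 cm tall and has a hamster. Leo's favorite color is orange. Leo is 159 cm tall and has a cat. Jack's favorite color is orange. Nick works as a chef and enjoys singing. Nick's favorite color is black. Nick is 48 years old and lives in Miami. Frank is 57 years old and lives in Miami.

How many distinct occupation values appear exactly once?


Unique occupation values: 4

4


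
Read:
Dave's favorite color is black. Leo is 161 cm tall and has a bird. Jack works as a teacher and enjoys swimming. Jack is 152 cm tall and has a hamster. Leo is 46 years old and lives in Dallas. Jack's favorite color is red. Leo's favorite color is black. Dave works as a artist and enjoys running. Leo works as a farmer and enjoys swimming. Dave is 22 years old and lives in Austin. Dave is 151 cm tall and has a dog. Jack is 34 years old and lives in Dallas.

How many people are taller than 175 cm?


Taller than 175: 0

0


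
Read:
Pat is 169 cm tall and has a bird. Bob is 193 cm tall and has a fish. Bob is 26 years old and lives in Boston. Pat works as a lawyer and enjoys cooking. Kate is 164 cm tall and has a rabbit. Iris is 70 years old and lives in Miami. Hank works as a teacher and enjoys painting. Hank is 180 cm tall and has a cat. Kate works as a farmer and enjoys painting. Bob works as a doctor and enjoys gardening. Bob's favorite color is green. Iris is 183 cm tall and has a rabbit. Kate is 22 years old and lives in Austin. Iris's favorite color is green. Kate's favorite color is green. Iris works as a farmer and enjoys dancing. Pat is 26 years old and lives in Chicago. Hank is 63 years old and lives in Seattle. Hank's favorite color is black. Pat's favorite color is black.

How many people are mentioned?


People: Bob, Pat, Iris, Hank, Kate. Count = 5

5


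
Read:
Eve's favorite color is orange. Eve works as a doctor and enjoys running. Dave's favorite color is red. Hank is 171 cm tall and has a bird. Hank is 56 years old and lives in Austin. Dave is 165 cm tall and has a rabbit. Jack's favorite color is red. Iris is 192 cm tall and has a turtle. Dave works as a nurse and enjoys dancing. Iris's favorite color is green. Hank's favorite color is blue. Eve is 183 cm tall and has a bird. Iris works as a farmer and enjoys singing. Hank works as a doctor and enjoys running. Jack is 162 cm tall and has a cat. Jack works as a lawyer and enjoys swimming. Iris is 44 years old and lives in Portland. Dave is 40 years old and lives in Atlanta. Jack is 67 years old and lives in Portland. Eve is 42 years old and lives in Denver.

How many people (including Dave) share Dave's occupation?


Dave is a nurse. Count = 1

1


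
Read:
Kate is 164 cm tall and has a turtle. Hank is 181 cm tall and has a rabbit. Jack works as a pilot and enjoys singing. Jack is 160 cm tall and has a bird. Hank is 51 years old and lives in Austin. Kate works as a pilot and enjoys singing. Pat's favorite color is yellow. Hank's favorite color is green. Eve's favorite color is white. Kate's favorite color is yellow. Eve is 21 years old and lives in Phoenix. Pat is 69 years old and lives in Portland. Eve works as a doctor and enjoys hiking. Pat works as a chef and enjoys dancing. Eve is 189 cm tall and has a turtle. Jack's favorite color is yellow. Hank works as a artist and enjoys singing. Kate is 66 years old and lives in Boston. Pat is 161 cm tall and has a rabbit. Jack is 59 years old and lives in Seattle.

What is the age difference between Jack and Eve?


|59 - 21| = 38

38


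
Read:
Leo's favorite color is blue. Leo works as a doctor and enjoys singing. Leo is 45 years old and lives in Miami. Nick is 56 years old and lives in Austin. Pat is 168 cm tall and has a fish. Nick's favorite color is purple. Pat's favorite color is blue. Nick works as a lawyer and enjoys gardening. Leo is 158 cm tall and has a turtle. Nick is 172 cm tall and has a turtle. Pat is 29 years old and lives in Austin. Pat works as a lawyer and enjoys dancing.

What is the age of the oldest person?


Oldest: Nick at 56

56


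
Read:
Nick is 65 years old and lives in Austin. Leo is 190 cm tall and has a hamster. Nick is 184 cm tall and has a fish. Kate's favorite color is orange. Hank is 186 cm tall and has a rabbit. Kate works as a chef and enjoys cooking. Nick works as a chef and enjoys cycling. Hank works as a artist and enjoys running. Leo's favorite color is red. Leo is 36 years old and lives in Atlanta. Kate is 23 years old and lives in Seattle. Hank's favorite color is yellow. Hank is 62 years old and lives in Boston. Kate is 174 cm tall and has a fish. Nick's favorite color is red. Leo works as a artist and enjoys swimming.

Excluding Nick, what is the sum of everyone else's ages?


Sum (excluding Nick): 121

121


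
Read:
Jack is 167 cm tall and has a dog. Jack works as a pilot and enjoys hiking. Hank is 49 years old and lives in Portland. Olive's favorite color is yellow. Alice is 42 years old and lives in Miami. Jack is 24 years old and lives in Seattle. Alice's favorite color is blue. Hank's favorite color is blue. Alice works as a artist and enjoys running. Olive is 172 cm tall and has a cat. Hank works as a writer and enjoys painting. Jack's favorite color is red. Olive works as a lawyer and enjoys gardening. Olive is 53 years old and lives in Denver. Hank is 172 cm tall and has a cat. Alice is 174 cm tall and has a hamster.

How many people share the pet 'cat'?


Count: 2

2


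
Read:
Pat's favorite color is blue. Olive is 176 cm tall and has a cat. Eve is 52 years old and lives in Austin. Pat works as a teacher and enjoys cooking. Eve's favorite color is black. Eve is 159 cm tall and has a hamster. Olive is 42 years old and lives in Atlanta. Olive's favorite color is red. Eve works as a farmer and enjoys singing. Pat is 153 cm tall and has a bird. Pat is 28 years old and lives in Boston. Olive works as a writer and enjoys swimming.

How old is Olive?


Olive is 42 years old

42


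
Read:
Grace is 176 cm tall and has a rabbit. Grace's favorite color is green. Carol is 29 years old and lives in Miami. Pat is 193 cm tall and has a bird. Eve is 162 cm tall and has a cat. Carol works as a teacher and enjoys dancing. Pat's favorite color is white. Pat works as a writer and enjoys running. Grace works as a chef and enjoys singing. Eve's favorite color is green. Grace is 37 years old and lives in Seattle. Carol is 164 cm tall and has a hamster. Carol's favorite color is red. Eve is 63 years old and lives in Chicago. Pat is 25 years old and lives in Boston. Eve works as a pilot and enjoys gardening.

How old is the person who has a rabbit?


Person with rabbit is Grace, age 37

37


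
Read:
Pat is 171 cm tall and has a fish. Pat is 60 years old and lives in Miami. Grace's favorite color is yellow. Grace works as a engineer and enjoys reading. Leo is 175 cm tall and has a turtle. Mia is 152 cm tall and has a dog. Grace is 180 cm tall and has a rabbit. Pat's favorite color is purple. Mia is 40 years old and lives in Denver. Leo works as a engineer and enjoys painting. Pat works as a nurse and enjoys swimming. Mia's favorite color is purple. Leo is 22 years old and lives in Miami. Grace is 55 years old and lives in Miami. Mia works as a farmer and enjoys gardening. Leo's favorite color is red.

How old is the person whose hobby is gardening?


Person with hobby=gardening is Mia, age 40

40


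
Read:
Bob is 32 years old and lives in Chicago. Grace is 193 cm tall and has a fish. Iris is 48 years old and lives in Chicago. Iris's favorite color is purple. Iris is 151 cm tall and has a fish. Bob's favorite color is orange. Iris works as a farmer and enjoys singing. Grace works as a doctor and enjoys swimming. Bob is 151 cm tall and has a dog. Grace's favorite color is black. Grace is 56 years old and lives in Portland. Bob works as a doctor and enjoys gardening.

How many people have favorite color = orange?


Count: 1

1


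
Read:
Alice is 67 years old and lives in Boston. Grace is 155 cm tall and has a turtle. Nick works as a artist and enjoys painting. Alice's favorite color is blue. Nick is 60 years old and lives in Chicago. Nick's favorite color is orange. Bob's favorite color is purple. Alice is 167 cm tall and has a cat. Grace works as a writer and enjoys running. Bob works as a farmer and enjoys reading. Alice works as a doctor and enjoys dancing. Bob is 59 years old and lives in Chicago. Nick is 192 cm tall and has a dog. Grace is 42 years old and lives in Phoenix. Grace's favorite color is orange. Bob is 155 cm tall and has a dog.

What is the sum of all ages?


42+67+59+60 = 228

228


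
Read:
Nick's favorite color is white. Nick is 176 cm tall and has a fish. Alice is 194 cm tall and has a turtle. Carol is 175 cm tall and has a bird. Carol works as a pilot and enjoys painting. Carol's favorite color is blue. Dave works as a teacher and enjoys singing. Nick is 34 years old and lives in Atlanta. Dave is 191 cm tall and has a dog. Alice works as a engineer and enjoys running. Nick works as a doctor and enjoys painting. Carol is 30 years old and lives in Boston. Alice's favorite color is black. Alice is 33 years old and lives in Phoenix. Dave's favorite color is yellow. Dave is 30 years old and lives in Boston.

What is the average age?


Sum=127, n=4, avg=31.75

31.75


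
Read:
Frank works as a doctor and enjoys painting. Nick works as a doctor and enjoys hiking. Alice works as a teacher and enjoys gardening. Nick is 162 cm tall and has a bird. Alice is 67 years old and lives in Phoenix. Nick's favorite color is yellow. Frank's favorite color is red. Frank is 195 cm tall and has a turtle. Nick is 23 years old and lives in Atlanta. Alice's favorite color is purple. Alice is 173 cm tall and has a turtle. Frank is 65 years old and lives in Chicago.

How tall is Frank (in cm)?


Frank is 195 cm tall

195


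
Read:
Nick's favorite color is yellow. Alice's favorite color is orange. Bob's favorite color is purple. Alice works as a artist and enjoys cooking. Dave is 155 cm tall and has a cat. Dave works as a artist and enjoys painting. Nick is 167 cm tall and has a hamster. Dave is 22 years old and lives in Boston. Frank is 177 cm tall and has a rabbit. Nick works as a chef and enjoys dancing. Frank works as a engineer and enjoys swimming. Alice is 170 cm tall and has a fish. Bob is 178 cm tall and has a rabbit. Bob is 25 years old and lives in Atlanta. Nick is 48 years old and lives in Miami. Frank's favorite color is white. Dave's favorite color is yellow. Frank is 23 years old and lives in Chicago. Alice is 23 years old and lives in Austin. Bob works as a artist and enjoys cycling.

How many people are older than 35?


Filter: 1

1


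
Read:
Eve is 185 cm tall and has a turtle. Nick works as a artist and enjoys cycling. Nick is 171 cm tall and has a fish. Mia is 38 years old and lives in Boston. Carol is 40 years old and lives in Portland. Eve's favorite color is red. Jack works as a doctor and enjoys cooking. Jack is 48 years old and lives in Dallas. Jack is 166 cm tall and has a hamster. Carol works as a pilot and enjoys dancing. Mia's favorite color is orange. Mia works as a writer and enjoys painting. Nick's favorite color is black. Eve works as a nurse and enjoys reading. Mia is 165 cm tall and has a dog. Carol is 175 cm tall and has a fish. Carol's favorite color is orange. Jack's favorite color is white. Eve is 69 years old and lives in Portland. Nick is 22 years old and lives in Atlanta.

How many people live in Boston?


Count in Boston: 1

1


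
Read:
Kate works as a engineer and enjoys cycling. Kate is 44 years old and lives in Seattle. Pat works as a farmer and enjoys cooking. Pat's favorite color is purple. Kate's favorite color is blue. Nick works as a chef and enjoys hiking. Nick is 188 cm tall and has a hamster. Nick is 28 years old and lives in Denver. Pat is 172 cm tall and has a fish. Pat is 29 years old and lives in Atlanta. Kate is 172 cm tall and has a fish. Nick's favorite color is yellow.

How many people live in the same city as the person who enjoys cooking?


Person with hobby cooking is Pat, city Atlanta. Count = 1

1


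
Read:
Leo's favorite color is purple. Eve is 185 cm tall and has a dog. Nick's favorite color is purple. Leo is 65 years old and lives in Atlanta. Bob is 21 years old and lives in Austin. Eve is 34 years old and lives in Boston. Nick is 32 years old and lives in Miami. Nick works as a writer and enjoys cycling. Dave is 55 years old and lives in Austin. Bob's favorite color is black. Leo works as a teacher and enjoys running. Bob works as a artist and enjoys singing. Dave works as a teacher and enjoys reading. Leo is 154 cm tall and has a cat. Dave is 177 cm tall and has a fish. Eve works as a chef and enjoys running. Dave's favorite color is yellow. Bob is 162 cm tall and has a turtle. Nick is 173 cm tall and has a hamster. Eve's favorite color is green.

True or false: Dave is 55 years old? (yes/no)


Dave is actually 55. yes

yes


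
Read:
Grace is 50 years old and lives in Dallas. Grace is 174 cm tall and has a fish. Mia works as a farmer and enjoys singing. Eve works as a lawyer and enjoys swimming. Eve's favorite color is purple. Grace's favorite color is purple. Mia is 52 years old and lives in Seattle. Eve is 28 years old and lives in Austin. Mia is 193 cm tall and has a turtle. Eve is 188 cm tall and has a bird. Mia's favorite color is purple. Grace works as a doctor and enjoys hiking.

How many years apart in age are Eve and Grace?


28 vs 50, diff = 22

22


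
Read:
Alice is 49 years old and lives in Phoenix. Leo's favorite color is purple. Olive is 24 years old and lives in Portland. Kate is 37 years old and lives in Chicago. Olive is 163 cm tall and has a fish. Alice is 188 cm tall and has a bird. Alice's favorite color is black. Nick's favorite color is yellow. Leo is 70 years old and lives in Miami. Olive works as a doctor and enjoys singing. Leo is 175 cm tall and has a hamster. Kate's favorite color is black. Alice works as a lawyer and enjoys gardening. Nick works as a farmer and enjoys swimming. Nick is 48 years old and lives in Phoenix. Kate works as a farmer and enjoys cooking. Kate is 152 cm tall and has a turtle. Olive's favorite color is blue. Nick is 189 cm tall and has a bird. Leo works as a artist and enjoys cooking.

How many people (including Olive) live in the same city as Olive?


Olive lives in Portland. Count = 1

1


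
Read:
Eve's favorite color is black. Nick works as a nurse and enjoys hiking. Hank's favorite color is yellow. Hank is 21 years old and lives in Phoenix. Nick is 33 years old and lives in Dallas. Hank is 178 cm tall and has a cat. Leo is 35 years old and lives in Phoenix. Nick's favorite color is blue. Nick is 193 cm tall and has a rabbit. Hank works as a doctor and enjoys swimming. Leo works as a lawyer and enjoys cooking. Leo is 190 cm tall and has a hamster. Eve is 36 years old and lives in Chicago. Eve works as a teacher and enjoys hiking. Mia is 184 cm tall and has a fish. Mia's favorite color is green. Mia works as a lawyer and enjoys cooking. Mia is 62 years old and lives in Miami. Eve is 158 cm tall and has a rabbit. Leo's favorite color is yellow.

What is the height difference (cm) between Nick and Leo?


|193 - 190| = 3

3


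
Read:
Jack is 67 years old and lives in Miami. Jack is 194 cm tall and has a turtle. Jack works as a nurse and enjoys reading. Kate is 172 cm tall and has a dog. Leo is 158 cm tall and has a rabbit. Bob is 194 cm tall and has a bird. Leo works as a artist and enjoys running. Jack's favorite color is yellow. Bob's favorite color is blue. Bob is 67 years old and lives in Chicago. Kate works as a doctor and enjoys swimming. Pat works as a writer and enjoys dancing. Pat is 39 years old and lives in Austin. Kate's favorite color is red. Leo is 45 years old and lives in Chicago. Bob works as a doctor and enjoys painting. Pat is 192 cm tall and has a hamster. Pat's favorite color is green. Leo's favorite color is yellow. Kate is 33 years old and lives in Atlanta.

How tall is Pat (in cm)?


Pat is 192 cm tall

192


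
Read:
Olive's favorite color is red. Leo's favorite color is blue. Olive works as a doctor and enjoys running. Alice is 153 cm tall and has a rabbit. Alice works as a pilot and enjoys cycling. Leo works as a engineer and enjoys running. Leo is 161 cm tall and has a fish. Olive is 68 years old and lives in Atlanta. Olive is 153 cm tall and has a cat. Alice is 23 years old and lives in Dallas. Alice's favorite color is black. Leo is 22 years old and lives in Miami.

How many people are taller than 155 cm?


Taller than 155: 1

1


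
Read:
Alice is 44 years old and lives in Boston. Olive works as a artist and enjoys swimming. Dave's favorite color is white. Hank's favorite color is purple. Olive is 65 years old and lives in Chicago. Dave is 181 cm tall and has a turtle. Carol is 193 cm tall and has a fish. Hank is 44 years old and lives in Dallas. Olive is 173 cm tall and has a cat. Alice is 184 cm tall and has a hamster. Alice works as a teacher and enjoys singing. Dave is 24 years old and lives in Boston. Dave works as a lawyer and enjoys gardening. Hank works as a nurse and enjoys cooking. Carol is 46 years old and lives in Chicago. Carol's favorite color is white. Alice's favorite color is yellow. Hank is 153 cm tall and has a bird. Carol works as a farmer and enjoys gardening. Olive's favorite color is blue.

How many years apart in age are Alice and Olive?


44 vs 65, diff = 21

21


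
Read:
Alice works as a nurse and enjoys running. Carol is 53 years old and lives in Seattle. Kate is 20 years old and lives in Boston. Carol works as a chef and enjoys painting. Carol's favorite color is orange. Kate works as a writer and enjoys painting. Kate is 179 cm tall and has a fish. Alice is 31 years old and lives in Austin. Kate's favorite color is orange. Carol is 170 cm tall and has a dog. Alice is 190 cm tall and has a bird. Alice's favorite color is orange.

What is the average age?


Sum=104, n=3, avg=34.67

34.67


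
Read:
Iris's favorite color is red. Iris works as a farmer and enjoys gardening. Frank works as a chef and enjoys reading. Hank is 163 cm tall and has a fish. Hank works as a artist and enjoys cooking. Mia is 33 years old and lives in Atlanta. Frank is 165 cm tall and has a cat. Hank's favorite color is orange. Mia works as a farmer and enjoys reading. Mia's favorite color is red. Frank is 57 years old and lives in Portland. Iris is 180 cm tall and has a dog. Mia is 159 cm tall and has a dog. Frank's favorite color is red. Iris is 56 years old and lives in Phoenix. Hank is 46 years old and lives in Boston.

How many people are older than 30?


Filter: 4

4


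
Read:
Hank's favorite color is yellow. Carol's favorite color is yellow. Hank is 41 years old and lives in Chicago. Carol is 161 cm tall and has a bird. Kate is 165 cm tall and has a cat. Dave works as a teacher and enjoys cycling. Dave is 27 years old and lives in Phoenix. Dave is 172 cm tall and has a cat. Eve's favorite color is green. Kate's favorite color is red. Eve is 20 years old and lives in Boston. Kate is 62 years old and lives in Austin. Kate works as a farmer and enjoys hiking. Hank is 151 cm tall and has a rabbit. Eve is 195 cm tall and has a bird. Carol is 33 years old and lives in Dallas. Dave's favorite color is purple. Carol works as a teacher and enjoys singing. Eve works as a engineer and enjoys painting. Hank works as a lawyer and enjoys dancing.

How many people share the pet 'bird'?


Count: 2

2


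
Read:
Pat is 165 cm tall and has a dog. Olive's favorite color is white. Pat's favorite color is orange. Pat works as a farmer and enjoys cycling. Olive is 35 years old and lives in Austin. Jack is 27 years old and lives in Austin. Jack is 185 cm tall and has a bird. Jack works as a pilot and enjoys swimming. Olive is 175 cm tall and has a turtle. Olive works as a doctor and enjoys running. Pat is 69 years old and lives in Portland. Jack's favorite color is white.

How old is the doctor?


The doctor is Olive, age 35

35


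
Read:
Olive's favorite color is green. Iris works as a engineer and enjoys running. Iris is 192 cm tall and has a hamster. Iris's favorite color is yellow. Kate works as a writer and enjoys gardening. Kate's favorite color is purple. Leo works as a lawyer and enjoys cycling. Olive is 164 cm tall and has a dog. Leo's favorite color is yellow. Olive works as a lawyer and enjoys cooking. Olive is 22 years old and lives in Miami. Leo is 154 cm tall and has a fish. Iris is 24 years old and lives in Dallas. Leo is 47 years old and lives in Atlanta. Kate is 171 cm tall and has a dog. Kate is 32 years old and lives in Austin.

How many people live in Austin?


Count in Austin: 1

1


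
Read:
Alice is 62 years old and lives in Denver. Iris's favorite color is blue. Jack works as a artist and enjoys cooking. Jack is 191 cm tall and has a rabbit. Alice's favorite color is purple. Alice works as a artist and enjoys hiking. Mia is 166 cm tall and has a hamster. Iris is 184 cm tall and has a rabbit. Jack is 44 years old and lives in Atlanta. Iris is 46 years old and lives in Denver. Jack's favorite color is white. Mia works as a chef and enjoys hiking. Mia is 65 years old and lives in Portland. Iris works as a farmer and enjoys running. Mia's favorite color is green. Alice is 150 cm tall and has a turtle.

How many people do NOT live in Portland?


Not in Portland: 3

3


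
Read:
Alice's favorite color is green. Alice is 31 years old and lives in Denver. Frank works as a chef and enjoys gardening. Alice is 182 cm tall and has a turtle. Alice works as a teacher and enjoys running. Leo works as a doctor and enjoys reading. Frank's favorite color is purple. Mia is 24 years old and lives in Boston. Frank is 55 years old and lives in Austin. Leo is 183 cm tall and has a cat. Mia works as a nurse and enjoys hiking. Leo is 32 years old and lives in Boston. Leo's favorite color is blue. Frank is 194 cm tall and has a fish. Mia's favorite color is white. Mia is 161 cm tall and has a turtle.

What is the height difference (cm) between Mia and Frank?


|161 - 194| = 33

33


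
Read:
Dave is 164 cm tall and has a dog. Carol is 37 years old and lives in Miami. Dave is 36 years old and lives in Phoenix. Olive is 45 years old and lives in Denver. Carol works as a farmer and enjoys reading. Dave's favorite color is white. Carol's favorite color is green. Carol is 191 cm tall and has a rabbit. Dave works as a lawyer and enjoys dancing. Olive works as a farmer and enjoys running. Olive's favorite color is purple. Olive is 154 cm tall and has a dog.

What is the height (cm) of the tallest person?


Tallest: Carol at 191 cm

191


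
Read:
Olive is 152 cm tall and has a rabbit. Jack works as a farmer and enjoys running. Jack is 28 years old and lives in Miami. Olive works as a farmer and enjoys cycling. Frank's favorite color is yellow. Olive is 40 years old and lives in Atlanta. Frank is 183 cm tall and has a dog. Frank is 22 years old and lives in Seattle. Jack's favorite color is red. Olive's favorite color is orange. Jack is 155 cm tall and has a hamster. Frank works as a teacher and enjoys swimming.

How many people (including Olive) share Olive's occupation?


Olive is a farmer. Count = 2

2


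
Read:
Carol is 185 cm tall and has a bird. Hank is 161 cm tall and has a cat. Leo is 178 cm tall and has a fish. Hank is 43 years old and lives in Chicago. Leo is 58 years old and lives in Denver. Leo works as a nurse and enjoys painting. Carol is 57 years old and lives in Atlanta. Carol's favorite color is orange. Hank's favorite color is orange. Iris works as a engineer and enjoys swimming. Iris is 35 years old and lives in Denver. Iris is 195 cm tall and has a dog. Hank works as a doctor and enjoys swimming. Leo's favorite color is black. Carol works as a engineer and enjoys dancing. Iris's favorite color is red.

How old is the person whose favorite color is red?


Person with favorite color=red is Iris, age 35

35


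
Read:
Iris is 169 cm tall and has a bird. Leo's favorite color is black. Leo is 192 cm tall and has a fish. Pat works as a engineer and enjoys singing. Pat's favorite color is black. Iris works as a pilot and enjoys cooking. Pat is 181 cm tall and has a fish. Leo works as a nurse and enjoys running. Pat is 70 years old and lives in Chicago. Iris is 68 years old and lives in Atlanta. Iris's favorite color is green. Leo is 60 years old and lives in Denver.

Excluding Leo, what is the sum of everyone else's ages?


Sum (excluding Leo): 138

138
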